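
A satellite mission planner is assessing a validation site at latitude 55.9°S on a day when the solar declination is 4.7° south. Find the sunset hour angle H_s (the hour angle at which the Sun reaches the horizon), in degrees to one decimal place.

97.0°

The sunset hour angle satisfies cos H_s = −tan φ tan δ = -0.1214, giving H_s = 96.97°.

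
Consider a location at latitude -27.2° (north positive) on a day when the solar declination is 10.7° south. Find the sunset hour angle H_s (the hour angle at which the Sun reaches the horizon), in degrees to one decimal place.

95.6°

−tan φ tan δ = −(-0.5139)(-0.1890) = -0.0971; H_s = arccos(-0.0971) = 95.57°.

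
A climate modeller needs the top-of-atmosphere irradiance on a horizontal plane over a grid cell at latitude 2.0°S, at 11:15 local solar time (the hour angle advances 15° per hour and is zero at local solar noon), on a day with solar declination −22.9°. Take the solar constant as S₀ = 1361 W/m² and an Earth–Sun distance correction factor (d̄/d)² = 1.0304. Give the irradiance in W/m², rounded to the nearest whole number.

1285 W/m²

Hour angle H = 15° × (11.25 − 12) = -11.25°.
cos θ_z = sin(-2.0°) sin(-22.9°) + cos(-2.0°) cos(-22.9°) cos(-11.25°) = 0.0136 + 0.9029 = 0.9165.
Top-of-atmosphere irradiance = S₀ (d̄/d)² cos θ_z = 1361 × 1.0304 × 0.9165 = 1285.28 W/m².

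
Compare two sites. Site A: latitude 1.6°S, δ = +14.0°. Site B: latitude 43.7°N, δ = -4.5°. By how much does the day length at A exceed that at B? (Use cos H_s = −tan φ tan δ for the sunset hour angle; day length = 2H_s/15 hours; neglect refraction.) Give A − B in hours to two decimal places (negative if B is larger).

+0.52 h

A: H_s = arccos(−tan -1.6° · tan 14.0°) = 89.60°, so 2H_s/15 = 11.9467 h.
B: H_s = arccos(−tan 43.7° · tan -4.5°) = 85.69°, so 2H_s/15 = 11.4253 h.
A − B = 11.9467 − 11.4253 = 0.5214 h.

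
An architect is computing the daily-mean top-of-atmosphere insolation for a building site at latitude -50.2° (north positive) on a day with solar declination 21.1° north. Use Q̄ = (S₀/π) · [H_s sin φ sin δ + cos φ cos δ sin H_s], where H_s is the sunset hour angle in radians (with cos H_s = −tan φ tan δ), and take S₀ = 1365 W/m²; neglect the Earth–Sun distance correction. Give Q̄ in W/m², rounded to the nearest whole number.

−tan φ tan δ = −(-1.2002)(0.3859) = 0.4632; H_s = arccos(0.4632) = 62.41°. In radians, H_s = 1.0893.
H_s sin φ sin δ = 1.0893 × -0.7683 × 0.3600 = -0.3013.
cos φ cos δ sin H_s = 0.6401 × 0.9330 × 0.8863 = 0.5293.
Q̄ = (1365/π) × (-0.3013 + 0.5293) = 434.49 × 0.2280 = 99.06 W/m².

99 W/m²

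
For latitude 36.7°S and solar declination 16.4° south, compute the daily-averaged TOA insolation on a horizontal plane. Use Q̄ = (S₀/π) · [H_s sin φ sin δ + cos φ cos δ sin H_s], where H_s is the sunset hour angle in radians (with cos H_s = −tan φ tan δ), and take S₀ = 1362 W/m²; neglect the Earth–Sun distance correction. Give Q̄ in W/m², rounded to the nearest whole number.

−tan φ tan δ = −(-0.7454)(-0.2943) = -0.2194; H_s = arccos(-0.2194) = 102.67°. In radians, H_s = 1.7919.
H_s sin φ sin δ = 1.7919 × -0.5976 × -0.2823 = 0.3023.
cos φ cos δ sin H_s = 0.8018 × 0.9593 × 0.9757 = 0.7505.
Q̄ = (1362/π) × (0.3023 + 0.7505) = 433.54 × 1.0528 = 456.43 W/m².

456 W/m²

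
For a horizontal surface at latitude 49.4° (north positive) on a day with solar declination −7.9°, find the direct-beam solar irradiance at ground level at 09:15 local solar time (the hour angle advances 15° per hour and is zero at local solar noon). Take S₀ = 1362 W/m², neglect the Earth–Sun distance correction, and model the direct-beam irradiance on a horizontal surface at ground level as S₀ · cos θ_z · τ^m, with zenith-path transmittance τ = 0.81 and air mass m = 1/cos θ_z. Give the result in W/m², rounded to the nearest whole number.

Hour angle H = 15° × (9.25 − 12) = -41.25°.
cos θ_z = sin φ sin δ + cos φ cos δ cos H = (0.7593)(-0.1374) + (0.6508)(0.9905)(0.7518) = 0.3803.
Air mass m = 1/cos θ_z = 1/0.3803 = 2.630; τ^m = 0.81^2.630 = 0.5745.
Surface direct beam = 1362 × 0.3803 × 0.5745 = 297.57 W/m².

298 W/m²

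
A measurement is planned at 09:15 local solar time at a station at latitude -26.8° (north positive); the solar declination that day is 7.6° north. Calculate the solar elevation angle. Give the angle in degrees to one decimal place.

37.3°

Hour angle H = 15° × (9.25 − 12) = -41.25°.
With φ = -26.8°, δ = 7.6°, H = -41.25°: sin φ sin δ = -0.0596, cos φ cos δ cos H = 0.6652, so cos θ_z = 0.6056.
θ_z = arccos(0.6056) = 52.73°, so the elevation is 90° − 52.73° = 37.27°.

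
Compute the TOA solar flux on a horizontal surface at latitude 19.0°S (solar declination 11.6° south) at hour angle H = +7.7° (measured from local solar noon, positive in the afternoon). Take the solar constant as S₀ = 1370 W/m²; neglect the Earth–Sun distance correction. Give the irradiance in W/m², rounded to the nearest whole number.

1347 W/m²

With φ = -19.0°, δ = -11.6°, H = 7.70°: sin φ sin δ = 0.0655, cos φ cos δ cos H = 0.9179, so cos θ_z = 0.9834.
Top-of-atmosphere irradiance = S₀ cos θ_z = 1370 × 0.9834 = 1347.26 W/m².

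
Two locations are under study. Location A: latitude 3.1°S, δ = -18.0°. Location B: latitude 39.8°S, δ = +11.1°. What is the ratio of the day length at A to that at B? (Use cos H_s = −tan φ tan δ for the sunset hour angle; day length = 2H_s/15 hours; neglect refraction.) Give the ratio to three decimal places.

1.129

A: H_s = arccos(−tan -3.1° · tan -18.0°) = 91.01°, so 2H_s/15 = 12.1347 h.
B: H_s = arccos(−tan -39.8° · tan 11.1°) = 80.59°, so 2H_s/15 = 10.7453 h.
Ratio A/B = 12.1347 / 10.7453 = 1.1293.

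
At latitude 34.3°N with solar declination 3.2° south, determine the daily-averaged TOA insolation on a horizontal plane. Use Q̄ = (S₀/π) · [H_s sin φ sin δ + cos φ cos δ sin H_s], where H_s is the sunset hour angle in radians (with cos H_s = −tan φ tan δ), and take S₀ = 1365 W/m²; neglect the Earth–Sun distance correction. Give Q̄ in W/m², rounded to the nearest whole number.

337 W/m²

−tan φ tan δ = −(0.6822)(-0.0559) = 0.0381; H_s = arccos(0.0381) = 87.82°. In radians, H_s = 1.5327.
H_s sin φ sin δ = 1.5327 × 0.5635 × -0.0558 = -0.0482.
cos φ cos δ sin H_s = 0.8261 × 0.9984 × 0.9993 = 0.8242.
Q̄ = (1365/π) × (-0.0482 + 0.8242) = 434.49 × 0.7760 = 337.16 W/m².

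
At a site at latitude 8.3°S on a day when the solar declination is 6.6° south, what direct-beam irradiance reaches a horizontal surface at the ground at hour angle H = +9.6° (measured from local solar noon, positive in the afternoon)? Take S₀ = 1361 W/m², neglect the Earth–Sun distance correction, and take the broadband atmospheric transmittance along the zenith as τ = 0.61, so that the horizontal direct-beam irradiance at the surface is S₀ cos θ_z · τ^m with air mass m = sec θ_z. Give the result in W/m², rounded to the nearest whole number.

cos θ_z = sin(-8.3°) sin(-6.6°) + cos(-8.3°) cos(-6.6°) cos(9.60°) = 0.0166 + 0.9692 = 0.9858.
Air mass m = 1/cos θ_z = 1/0.9858 = 1.014; τ^m = 0.61^1.014 = 0.6058.
Surface direct beam = 1361 × 0.9858 × 0.6058 = 812.79 W/m².

813 W/m²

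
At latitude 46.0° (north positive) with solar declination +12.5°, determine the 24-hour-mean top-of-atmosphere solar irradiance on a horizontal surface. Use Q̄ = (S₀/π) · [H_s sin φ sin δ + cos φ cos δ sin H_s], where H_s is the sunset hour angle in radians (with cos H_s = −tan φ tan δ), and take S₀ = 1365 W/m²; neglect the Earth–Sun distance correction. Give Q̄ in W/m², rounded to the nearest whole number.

The sunset hour angle satisfies cos H_s = −tan φ tan δ = -0.2296, giving H_s = 103.27°. In radians, H_s = 1.8024.
H_s sin φ sin δ = 1.8024 × 0.7193 × 0.2164 = 0.2806.
cos φ cos δ sin H_s = 0.6947 × 0.9763 × 0.9733 = 0.6601.
Q̄ = (1365/π) × (0.2806 + 0.6601) = 434.49 × 0.9407 = 408.72 W/m².

409 W/m²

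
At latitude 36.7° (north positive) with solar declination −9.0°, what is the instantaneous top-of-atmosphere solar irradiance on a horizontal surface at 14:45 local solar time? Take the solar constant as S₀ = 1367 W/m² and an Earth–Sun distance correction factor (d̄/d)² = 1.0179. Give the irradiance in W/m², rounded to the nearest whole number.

Hour angle H = 15° × (14.75 − 12) = 41.25°.
cos θ_z = sin φ sin δ + cos φ cos δ cos H = (0.5976)(-0.1564) + (0.8018)(0.9877)(0.7518) = 0.5019.
Top-of-atmosphere irradiance = S₀ (d̄/d)² cos θ_z = 1367 × 1.0179 × 0.5019 = 698.38 W/m².

698 W/m²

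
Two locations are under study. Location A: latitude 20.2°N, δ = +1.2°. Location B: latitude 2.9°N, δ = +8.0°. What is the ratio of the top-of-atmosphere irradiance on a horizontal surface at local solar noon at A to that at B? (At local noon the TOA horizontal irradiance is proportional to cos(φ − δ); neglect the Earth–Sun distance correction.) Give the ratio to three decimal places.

0.949

A: cos θ_z = cos(20.2° − (1.2°)) = 0.9455.
B: cos θ_z = cos(2.9° − (8.0°)) = 0.9960.
Ratio A/B = 0.9455 / 0.9960 = 0.9493.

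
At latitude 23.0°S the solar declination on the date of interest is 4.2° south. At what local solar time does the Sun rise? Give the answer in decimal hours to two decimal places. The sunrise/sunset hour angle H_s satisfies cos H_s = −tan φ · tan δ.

cos H_s = −tan(-23.0°) · tan(-4.2°) = -0.0312, so H_s = arccos(-0.0312) = 91.79°.
Sunrise is at 12 − H_s/15 = 12 − 6.119 = 5.881 h local solar time.

5.88 h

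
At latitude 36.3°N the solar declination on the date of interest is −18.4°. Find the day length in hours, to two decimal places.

−tan φ tan δ = −(0.7346)(-0.3327) = 0.2444; H_s = arccos(0.2444) = 75.85°.
Day length = 2 H_s / 15° h⁻¹ = 151.70° / 15 = 10.113 h.

10.11 hours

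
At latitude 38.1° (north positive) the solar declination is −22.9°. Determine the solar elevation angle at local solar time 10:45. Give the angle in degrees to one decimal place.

Hour angle H = 15° × (10.75 − 12) = -18.75°.
cos θ_z = sin(38.1°) sin(-22.9°) + cos(38.1°) cos(-22.9°) cos(-18.75°) = -0.2401 + 0.6864 = 0.4463.
θ_z = arccos(0.4463) = 63.49°, so the elevation is 90° − 63.49° = 26.51°.

26.5°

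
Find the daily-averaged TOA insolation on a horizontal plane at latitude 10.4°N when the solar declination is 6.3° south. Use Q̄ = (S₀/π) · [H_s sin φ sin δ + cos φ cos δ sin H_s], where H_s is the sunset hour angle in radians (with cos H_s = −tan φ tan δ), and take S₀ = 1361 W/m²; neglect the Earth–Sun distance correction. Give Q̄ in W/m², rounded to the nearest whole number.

−tan φ tan δ = −(0.1835)(-0.1104) = 0.0203; H_s = arccos(0.0203) = 88.84°. In radians, H_s = 1.5506.
H_s sin φ sin δ = 1.5506 × 0.1805 × -0.1097 = -0.0307.
cos φ cos δ sin H_s = 0.9836 × 0.9940 × 0.9998 = 0.9775.
Q̄ = (1361/π) × (-0.0307 + 0.9775) = 433.22 × 0.9468 = 410.17 W/m².

410 W/m²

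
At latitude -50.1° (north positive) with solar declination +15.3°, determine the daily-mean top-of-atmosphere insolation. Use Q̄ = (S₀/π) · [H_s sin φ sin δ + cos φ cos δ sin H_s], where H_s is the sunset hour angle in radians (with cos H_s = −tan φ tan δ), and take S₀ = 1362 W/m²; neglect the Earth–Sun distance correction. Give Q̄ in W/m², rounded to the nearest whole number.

The sunset hour angle satisfies cos H_s = −tan φ tan δ = 0.3272, giving H_s = 70.90°. In radians, H_s = 1.2374.
H_s sin φ sin δ = 1.2374 × -0.7672 × 0.2639 = -0.2505.
cos φ cos δ sin H_s = 0.6414 × 0.9646 × 0.9449 = 0.5846.
Q̄ = (1362/π) × (-0.2505 + 0.5846) = 433.54 × 0.3341 = 144.85 W/m².

145 W/m²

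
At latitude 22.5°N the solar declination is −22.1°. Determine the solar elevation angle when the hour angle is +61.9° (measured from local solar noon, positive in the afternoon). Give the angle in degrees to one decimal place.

15.0°

cos θ_z = sin(22.5°) sin(-22.1°) + cos(22.5°) cos(-22.1°) cos(61.90°) = -0.1440 + 0.4032 = 0.2592.
θ_z = arccos(0.2592) = 74.98°, so the elevation is 90° − 74.98° = 15.02°.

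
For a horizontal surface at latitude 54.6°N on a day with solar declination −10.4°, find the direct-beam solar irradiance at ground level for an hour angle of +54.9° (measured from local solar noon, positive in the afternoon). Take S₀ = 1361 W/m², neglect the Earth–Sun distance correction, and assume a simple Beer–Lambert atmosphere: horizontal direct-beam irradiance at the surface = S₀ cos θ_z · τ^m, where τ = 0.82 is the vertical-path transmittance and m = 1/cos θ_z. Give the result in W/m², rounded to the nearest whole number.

82 W/m²

With φ = 54.6°, δ = -10.4°, H = 54.90°: sin φ sin δ = -0.1471, cos φ cos δ cos H = 0.3276, so cos θ_z = 0.1805.
Air mass m = 1/cos θ_z = 1/0.1805 = 5.540; τ^m = 0.82^5.540 = 0.3331.
Surface direct beam = 1361 × 0.1805 × 0.3331 = 81.83 W/m².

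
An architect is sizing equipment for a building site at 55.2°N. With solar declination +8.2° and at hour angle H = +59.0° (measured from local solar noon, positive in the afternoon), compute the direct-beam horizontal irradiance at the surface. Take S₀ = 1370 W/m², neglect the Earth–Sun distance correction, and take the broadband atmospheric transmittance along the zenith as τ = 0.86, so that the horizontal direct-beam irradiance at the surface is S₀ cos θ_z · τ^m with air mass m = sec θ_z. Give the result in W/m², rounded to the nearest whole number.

386 W/m²

With φ = 55.2°, δ = 8.2°, H = 59.00°: sin φ sin δ = 0.1171, cos φ cos δ cos H = 0.2909, so cos θ_z = 0.4080.
Air mass m = 1/cos θ_z = 1/0.4080 = 2.451; τ^m = 0.86^2.451 = 0.6910.
Surface direct beam = 1370 × 0.4080 × 0.6910 = 386.24 W/m².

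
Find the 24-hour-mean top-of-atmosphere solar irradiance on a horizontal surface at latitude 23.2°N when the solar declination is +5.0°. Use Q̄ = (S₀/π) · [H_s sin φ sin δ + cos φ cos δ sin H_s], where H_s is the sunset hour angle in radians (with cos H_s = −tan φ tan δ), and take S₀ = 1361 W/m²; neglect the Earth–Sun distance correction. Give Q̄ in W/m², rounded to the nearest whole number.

420 W/m²

The sunset hour angle satisfies cos H_s = −tan φ tan δ = -0.0375, giving H_s = 92.15°. In radians, H_s = 1.6083.
H_s sin φ sin δ = 1.6083 × 0.3939 × 0.0872 = 0.0552.
cos φ cos δ sin H_s = 0.9191 × 0.9962 × 0.9993 = 0.9150.
Q̄ = (1361/π) × (0.0552 + 0.9150) = 433.22 × 0.9702 = 420.31 W/m².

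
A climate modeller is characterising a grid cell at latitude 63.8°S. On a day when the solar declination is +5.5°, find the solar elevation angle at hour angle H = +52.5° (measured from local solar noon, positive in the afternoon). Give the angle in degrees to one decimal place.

10.5°

cos θ_z = sin φ sin δ + cos φ cos δ cos H = (-0.8973)(0.0958) + (0.4415)(0.9954)(0.6088) = 0.1816.
θ_z = arccos(0.1816) = 79.54°, so the elevation is 90° − 79.54° = 10.46°.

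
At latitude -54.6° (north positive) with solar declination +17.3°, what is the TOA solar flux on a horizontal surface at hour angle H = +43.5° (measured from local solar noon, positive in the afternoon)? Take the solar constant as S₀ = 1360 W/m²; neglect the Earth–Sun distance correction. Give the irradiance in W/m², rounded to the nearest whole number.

With φ = -54.6°, δ = 17.3°, H = 43.50°: sin φ sin δ = -0.2424, cos φ cos δ cos H = 0.4012, so cos θ_z = 0.1588.
Top-of-atmosphere irradiance = S₀ cos θ_z = 1360 × 0.1588 = 215.97 W/m².

216 W/m²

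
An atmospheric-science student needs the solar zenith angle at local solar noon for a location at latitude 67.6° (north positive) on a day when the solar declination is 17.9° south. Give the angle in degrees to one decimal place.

85.5°

At local solar noon the hour angle is zero, so the zenith angle is |φ − δ| = |67.6° − (-17.9°)| = 85.5°.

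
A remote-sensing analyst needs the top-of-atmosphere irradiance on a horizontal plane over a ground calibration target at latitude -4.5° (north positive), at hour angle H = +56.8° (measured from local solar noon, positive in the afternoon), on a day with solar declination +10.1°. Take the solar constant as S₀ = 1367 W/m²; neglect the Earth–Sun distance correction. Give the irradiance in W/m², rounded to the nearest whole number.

716 W/m²

With φ = -4.5°, δ = 10.1°, H = 56.80°: sin φ sin δ = -0.0138, cos φ cos δ cos H = 0.5374, so cos θ_z = 0.5236.
Top-of-atmosphere irradiance = S₀ cos θ_z = 1367 × 0.5236 = 715.76 W/m².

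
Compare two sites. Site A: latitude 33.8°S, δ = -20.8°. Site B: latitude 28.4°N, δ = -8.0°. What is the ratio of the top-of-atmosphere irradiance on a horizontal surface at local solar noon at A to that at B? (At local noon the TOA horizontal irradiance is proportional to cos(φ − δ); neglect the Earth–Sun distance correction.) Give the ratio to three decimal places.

1.211

A: cos θ_z = cos(-33.8° − (-20.8°)) = 0.9744.
B: cos θ_z = cos(28.4° − (-8.0°)) = 0.8049.
Ratio A/B = 0.9744 / 0.8049 = 1.2106.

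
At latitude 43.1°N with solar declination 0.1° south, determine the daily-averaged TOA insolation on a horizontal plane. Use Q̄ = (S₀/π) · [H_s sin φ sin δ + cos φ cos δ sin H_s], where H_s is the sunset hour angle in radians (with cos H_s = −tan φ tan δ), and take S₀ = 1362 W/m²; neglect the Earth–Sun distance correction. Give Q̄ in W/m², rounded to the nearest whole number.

316 W/m²

−tan φ tan δ = −(0.9358)(-0.0017) = 0.0016; H_s = arccos(0.0016) = 89.91°. In radians, H_s = 1.5692.
H_s sin φ sin δ = 1.5692 × 0.6833 × -0.0017 = -0.0018.
cos φ cos δ sin H_s = 0.7302 × 1.0000 × 1.0000 = 0.7302.
Q̄ = (1362/π) × (-0.0018 + 0.7302) = 433.54 × 0.7284 = 315.79 W/m².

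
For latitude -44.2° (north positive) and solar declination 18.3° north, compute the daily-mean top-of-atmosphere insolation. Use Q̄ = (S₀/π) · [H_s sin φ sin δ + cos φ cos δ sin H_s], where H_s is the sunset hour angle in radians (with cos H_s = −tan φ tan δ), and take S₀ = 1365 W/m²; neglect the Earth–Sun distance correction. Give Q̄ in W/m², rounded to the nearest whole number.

162 W/m²

The sunset hour angle satisfies cos H_s = −tan φ tan δ = 0.3216, giving H_s = 71.24°. In radians, H_s = 1.2434.
H_s sin φ sin δ = 1.2434 × -0.6972 × 0.3140 = -0.2722.
cos φ cos δ sin H_s = 0.7169 × 0.9494 × 0.9469 = 0.6445.
Q̄ = (1365/π) × (-0.2722 + 0.6445) = 434.49 × 0.3723 = 161.76 W/m².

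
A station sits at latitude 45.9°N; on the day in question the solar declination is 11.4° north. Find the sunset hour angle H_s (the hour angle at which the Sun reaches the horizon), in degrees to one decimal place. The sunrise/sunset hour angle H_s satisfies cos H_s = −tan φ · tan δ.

The sunset hour angle satisfies cos H_s = −tan φ tan δ = -0.2081, giving H_s = 102.01°.

102.0°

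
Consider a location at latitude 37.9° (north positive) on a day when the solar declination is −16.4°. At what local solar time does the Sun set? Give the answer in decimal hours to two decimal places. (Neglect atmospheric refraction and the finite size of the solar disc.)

cos H_s = −tan(37.9°) · tan(-16.4°) = 0.2291, so H_s = arccos(0.2291) = 76.76°.
Sunset is at 12 + H_s/15 = 12 + 5.117 = 17.117 h local solar time.

17.12 h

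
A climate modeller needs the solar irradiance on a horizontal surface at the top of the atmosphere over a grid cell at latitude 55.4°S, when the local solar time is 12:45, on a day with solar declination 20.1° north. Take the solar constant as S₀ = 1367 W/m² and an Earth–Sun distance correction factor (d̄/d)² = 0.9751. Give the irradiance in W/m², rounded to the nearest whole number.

Hour angle H = 15° × (12.75 − 12) = 11.25°.
With φ = -55.4°, δ = 20.1°, H = 11.25°: sin φ sin δ = -0.2829, cos φ cos δ cos H = 0.5230, so cos θ_z = 0.2401.
Top-of-atmosphere irradiance = S₀ (d̄/d)² cos θ_z = 1367 × 0.9751 × 0.2401 = 320.04 W/m².

320 W/m²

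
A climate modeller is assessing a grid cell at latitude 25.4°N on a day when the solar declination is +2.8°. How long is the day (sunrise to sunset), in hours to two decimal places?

12.18 hours

−tan φ tan δ = −(0.4748)(0.0489) = -0.0232; H_s = arccos(-0.0232) = 91.33°.
Day length = 2 H_s / 15° h⁻¹ = 182.66° / 15 = 12.177 h.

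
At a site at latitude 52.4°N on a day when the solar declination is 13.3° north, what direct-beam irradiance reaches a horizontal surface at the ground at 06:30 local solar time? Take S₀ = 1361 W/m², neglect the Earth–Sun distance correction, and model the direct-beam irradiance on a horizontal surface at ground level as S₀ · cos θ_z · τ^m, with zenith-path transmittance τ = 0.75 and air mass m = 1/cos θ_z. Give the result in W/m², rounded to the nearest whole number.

117 W/m²

Hour angle H = 15° × (6.5 − 12) = -82.50°.
cos θ_z = sin(52.4°) sin(13.3°) + cos(52.4°) cos(13.3°) cos(-82.50°) = 0.1823 + 0.0775 = 0.2598.
Air mass m = 1/cos θ_z = 1/0.2598 = 3.849; τ^m = 0.75^3.849 = 0.3305.
Surface direct beam = 1361 × 0.2598 × 0.3305 = 116.86 W/m².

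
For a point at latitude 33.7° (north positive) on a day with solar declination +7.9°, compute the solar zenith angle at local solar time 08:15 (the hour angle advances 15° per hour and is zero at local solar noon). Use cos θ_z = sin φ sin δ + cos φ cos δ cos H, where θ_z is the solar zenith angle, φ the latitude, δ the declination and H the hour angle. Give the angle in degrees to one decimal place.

Hour angle H = 15° × (8.25 − 12) = -56.25°.
cos θ_z = sin(33.7°) sin(7.9°) + cos(33.7°) cos(7.9°) cos(-56.25°) = 0.0763 + 0.4578 = 0.5341.
θ_z = arccos(0.5341) = 57.72°.

57.7°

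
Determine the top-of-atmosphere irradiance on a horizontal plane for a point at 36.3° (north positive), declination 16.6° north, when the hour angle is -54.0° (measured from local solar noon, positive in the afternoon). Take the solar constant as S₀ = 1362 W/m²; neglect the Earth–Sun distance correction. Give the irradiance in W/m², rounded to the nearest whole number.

cos θ_z = sin(36.3°) sin(16.6°) + cos(36.3°) cos(16.6°) cos(-54.00°) = 0.1691 + 0.4540 = 0.6231.
Top-of-atmosphere irradiance = S₀ cos θ_z = 1362 × 0.6231 = 848.66 W/m².

849 W/m²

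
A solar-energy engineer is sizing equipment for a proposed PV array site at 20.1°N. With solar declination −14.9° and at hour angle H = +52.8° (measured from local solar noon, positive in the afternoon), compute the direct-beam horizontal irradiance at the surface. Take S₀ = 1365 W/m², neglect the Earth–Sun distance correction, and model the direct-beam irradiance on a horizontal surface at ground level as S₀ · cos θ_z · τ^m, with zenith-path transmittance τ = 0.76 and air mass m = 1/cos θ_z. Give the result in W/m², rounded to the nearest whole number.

cos θ_z = sin(20.1°) sin(-14.9°) + cos(20.1°) cos(-14.9°) cos(52.80°) = -0.0884 + 0.5487 = 0.4603.
Air mass m = 1/cos θ_z = 1/0.4603 = 2.172; τ^m = 0.76^2.172 = 0.5510.
Surface direct beam = 1365 × 0.4603 × 0.5510 = 346.20 W/m².

346 W/m²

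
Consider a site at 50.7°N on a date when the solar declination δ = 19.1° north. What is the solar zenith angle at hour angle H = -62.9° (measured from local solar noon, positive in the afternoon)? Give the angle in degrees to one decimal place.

58.3°

cos θ_z = sin φ sin δ + cos φ cos δ cos H = (0.7738)(0.3272) + (0.6334)(0.9449)(0.4555) = 0.5258.
θ_z = arccos(0.5258) = 58.28°.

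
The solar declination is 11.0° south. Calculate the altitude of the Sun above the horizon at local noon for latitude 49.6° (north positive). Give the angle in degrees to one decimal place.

29.4°

At local solar noon the hour angle is zero, so the elevation is 90° − |φ − δ| = 90° − |49.6° − (-11.0°)| = 90° − 60.6° = 29.4°.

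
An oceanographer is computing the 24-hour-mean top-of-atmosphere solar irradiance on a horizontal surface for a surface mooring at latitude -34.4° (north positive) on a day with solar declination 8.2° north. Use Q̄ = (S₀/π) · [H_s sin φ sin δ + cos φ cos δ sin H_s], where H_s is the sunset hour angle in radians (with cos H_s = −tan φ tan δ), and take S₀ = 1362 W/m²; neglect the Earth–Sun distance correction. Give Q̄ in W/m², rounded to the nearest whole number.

The sunset hour angle satisfies cos H_s = −tan φ tan δ = 0.0987, giving H_s = 84.34°. In radians, H_s = 1.4720.
H_s sin φ sin δ = 1.4720 × -0.5650 × 0.1426 = -0.1186.
cos φ cos δ sin H_s = 0.8251 × 0.9898 × 0.9951 = 0.8127.
Q̄ = (1362/π) × (-0.1186 + 0.8127) = 433.54 × 0.6941 = 300.92 W/m².

301 W/m²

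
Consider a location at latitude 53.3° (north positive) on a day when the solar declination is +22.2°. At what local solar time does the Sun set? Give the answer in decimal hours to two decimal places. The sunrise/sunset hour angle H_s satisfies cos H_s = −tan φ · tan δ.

20.21 h

The sunset hour angle satisfies cos H_s = −tan φ tan δ = -0.5475, giving H_s = 123.20°.
Sunset is at 12 + H_s/15 = 12 + 8.213 = 20.213 h local solar time.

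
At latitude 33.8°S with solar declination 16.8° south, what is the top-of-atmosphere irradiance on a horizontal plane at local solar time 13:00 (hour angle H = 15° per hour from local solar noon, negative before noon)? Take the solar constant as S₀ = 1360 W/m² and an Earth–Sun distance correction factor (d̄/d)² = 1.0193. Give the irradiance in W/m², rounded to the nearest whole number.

1288 W/m²

Hour angle H = 15° × (13 − 12) = 15.00°.
With φ = -33.8°, δ = -16.8°, H = 15.00°: sin φ sin δ = 0.1608, cos φ cos δ cos H = 0.7684, so cos θ_z = 0.9292.
Top-of-atmosphere irradiance = S₀ (d̄/d)² cos θ_z = 1360 × 1.0193 × 0.9292 = 1288.10 W/m².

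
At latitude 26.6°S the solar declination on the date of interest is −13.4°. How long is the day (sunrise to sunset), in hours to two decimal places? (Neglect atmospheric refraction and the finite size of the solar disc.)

−tan φ tan δ = −(-0.5008)(-0.2382) = -0.1193; H_s = arccos(-0.1193) = 96.85°.
Day length = 2 H_s / 15° h⁻¹ = 193.70° / 15 = 12.913 h.

12.91 hours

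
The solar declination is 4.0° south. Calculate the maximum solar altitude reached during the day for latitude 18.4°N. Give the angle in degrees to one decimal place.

At local solar noon the hour angle is zero, so the elevation is 90° − |φ − δ| = 90° − |18.4° − (-4.0°)| = 90° − 22.4° = 67.6°.

67.6°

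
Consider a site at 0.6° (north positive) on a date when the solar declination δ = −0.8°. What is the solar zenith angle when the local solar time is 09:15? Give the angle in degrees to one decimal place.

41.3°

Hour angle H = 15° × (9.25 − 12) = -41.25°.
With φ = 0.6°, δ = -0.8°, H = -41.25°: sin φ sin δ = -0.0001, cos φ cos δ cos H = 0.7517, so cos θ_z = 0.7516.
θ_z = arccos(0.7516) = 41.27°.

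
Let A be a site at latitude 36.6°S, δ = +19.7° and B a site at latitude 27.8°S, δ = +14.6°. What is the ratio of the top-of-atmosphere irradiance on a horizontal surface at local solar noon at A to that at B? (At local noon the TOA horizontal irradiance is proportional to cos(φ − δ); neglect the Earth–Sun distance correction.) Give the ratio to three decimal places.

A: cos θ_z = cos(-36.6° − (19.7°)) = 0.5548.
B: cos θ_z = cos(-27.8° − (14.6°)) = 0.7385.
Ratio A/B = 0.5548 / 0.7385 = 0.7513.

0.751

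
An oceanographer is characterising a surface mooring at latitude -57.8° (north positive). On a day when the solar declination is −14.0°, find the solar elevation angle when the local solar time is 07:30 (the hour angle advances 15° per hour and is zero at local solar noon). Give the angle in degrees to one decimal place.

Hour angle H = 15° × (7.5 − 12) = -67.50°.
With φ = -57.8°, δ = -14.0°, H = -67.50°: sin φ sin δ = 0.2047, cos φ cos δ cos H = 0.1979, so cos θ_z = 0.4026.
θ_z = arccos(0.4026) = 66.26°, so the elevation is 90° − 66.26° = 23.74°.

23.7°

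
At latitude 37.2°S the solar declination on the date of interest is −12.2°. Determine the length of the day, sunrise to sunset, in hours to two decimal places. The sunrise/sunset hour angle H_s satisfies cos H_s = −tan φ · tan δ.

−tan φ tan δ = −(-0.7590)(-0.2162) = -0.1641; H_s = arccos(-0.1641) = 99.44°.
Day length = 2 H_s / 15° h⁻¹ = 198.88° / 15 = 13.259 h.

13.26 hours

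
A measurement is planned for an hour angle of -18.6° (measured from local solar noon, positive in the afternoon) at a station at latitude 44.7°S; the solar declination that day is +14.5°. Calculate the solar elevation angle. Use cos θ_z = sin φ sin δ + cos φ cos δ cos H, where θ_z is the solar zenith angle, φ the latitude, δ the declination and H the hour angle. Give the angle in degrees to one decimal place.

cos θ_z = sin(-44.7°) sin(14.5°) + cos(-44.7°) cos(14.5°) cos(-18.60°) = -0.1761 + 0.6522 = 0.4761.
θ_z = arccos(0.4761) = 61.57°, so the elevation is 90° − 61.57° = 28.43°.

28.4°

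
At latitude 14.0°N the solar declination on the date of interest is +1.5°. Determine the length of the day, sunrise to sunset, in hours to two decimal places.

cos H_s = −tan(14.0°) · tan(1.5°) = -0.0065, so H_s = arccos(-0.0065) = 90.37°.
Day length = 2 H_s / 15° h⁻¹ = 180.74° / 15 = 12.049 h.

12.05 hours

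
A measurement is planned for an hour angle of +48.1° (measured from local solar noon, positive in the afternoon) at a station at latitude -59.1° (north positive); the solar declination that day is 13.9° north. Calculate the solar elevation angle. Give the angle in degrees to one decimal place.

With φ = -59.1°, δ = 13.9°, H = 48.10°: sin φ sin δ = -0.2061, cos φ cos δ cos H = 0.3329, so cos θ_z = 0.1268.
θ_z = arccos(0.1268) = 82.72°, so the elevation is 90° − 82.72° = 7.28°.

7.3°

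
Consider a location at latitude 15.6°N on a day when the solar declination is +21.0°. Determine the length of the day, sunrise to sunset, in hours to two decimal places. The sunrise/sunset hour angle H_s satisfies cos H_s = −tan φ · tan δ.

12.82 hours

cos H_s = −tan(15.6°) · tan(21.0°) = -0.1072, so H_s = arccos(-0.1072) = 96.15°.
Day length = 2 H_s / 15° h⁻¹ = 192.30° / 15 = 12.820 h.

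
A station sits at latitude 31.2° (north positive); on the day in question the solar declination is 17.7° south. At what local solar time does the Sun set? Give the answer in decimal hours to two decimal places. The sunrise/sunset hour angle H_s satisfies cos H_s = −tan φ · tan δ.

17.26 h

The sunset hour angle satisfies cos H_s = −tan φ tan δ = 0.1933, giving H_s = 78.85°.
Sunset is at 12 + H_s/15 = 12 + 5.257 = 17.257 h local solar time.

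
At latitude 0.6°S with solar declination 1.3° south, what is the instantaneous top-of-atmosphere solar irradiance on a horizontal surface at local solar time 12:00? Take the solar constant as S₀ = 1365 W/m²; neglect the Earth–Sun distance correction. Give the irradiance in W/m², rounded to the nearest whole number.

1365 W/m²

Hour angle H = 15° × (12 − 12) = 0.00°.
cos θ_z = sin φ sin δ + cos φ cos δ cos H = (-0.0105)(-0.0227) + (0.9999)(0.9997)(1.0000) = 0.9998.
Top-of-atmosphere irradiance = S₀ cos θ_z = 1365 × 0.9998 = 1364.73 W/m².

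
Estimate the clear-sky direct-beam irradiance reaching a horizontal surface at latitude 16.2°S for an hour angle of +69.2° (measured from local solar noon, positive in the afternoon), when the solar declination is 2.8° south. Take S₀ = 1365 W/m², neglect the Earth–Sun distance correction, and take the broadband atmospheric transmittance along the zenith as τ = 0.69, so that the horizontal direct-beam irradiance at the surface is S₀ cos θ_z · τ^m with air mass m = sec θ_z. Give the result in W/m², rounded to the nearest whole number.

170 W/m²

cos θ_z = sin φ sin δ + cos φ cos δ cos H = (-0.2790)(-0.0488) + (0.9603)(0.9988)(0.3551) = 0.3542.
Air mass m = 1/cos θ_z = 1/0.3542 = 2.823; τ^m = 0.69^2.823 = 0.3508.
Surface direct beam = 1365 × 0.3542 × 0.3508 = 169.61 W/m².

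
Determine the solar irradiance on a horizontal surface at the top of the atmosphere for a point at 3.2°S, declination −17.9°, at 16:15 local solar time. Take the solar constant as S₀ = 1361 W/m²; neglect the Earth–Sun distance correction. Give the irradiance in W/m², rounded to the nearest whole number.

Hour angle H = 15° × (16.25 − 12) = 63.75°.
cos θ_z = sin(-3.2°) sin(-17.9°) + cos(-3.2°) cos(-17.9°) cos(63.75°) = 0.0172 + 0.4202 = 0.4374.
Top-of-atmosphere irradiance = S₀ cos θ_z = 1361 × 0.4374 = 595.30 W/m².

595 W/m²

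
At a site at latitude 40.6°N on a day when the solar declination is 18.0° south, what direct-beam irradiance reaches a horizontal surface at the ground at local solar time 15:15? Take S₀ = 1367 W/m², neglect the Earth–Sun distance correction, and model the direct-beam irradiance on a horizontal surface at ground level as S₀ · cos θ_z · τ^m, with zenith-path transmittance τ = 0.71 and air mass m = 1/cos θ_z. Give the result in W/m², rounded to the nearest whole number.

Hour angle H = 15° × (15.25 − 12) = 48.75°.
cos θ_z = sin φ sin δ + cos φ cos δ cos H = (0.6508)(-0.3090) + (0.7593)(0.9511)(0.6593) = 0.2750.
Air mass m = 1/cos θ_z = 1/0.2750 = 3.636; τ^m = 0.71^3.636 = 0.2879.
Surface direct beam = 1367 × 0.2750 × 0.2879 = 108.23 W/m².

108 W/m²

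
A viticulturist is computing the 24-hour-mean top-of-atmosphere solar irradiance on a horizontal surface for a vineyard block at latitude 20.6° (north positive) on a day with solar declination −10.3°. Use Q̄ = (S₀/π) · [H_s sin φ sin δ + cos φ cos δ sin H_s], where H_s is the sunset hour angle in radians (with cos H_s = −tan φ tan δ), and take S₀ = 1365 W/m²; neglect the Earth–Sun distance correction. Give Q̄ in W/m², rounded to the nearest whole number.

The sunset hour angle satisfies cos H_s = −tan φ tan δ = 0.0683, giving H_s = 86.08°. In radians, H_s = 1.5024.
H_s sin φ sin δ = 1.5024 × 0.3518 × -0.1788 = -0.0945.
cos φ cos δ sin H_s = 0.9361 × 0.9839 × 0.9977 = 0.9189.
Q̄ = (1365/π) × (-0.0945 + 0.9189) = 434.49 × 0.8244 = 358.19 W/m².

358 W/m²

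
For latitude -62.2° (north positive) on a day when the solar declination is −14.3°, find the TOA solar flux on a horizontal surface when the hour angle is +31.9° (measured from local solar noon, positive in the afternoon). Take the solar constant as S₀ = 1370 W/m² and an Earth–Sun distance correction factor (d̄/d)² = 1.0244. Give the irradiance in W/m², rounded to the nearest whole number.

cos θ_z = sin(-62.2°) sin(-14.3°) + cos(-62.2°) cos(-14.3°) cos(31.90°) = 0.2185 + 0.3837 = 0.6022.
Top-of-atmosphere irradiance = S₀ (d̄/d)² cos θ_z = 1370 × 1.0244 × 0.6022 = 845.14 W/m².

845 W/m²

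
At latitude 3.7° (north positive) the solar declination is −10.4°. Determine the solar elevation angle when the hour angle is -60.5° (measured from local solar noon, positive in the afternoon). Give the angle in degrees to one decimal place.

With φ = 3.7°, δ = -10.4°, H = -60.50°: sin φ sin δ = -0.0116, cos φ cos δ cos H = 0.4833, so cos θ_z = 0.4717.
θ_z = arccos(0.4717) = 61.86°, so the elevation is 90° − 61.86° = 28.14°.

28.1°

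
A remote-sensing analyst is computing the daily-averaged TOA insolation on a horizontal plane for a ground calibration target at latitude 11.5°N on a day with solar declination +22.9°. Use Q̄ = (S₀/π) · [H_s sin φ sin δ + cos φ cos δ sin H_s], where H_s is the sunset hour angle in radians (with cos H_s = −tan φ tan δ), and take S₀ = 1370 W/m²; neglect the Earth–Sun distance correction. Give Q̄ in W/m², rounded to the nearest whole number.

448 W/m²

−tan φ tan δ = −(0.2035)(0.4224) = -0.0860; H_s = arccos(-0.0860) = 94.93°. In radians, H_s = 1.6568.
H_s sin φ sin δ = 1.6568 × 0.1994 × 0.3891 = 0.1285.
cos φ cos δ sin H_s = 0.9799 × 0.9212 × 0.9963 = 0.8993.
Q̄ = (1370/π) × (0.1285 + 0.8993) = 436.08 × 1.0278 = 448.20 W/m².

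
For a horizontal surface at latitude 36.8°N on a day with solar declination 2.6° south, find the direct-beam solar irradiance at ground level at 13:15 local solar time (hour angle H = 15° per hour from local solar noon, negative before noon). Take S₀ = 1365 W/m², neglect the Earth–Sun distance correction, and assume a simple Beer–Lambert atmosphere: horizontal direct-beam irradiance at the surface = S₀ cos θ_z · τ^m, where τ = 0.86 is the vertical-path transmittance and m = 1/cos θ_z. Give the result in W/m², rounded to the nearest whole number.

Hour angle H = 15° × (13.25 − 12) = 18.75°.
With φ = 36.8°, δ = -2.6°, H = 18.75°: sin φ sin δ = -0.0272, cos φ cos δ cos H = 0.7575, so cos θ_z = 0.7303.
Air mass m = 1/cos θ_z = 1/0.7303 = 1.369; τ^m = 0.86^1.369 = 0.8134.
Surface direct beam = 1365 × 0.7303 × 0.8134 = 810.85 W/m².

811 W/m²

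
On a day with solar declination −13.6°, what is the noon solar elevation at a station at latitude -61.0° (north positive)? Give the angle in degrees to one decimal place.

At local solar noon the hour angle is zero, so the elevation is 90° − |φ − δ| = 90° − |-61.0° − (-13.6°)| = 90° − 47.4° = 42.6°.

42.6°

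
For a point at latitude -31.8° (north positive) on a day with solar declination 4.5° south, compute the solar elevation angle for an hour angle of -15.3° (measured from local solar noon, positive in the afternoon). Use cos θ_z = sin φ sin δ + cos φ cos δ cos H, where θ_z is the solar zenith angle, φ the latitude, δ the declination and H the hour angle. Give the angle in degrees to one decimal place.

59.2°

cos θ_z = sin φ sin δ + cos φ cos δ cos H = (-0.5270)(-0.0785) + (0.8499)(0.9969)(0.9646) = 0.8586.
θ_z = arccos(0.8586) = 30.84°, so the elevation is 90° − 30.84° = 59.16°.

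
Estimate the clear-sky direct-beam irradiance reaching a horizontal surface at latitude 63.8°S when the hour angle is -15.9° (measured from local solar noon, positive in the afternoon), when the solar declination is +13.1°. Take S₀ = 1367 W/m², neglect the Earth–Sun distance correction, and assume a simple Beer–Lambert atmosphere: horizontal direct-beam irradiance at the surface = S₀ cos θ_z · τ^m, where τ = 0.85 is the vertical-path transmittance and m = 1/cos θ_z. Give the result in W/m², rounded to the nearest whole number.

133 W/m²

With φ = -63.8°, δ = 13.1°, H = -15.90°: sin φ sin δ = -0.2034, cos φ cos δ cos H = 0.4136, so cos θ_z = 0.2102.
Air mass m = 1/cos θ_z = 1/0.2102 = 4.757; τ^m = 0.85^4.757 = 0.4616.
Surface direct beam = 1367 × 0.2102 × 0.4616 = 132.64 W/m².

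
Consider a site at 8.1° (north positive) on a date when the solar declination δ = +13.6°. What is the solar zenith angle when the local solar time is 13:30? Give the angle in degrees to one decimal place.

22.8°

Hour angle H = 15° × (13.5 − 12) = 22.50°.
cos θ_z = sin(8.1°) sin(13.6°) + cos(8.1°) cos(13.6°) cos(22.50°) = 0.0331 + 0.8890 = 0.9221.
θ_z = arccos(0.9221) = 22.76°.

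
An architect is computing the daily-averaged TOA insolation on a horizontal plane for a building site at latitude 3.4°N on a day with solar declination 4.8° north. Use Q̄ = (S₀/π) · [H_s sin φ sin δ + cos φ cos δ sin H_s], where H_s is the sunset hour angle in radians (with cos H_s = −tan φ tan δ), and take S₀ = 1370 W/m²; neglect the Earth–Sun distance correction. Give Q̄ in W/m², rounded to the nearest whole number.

437 W/m²

−tan φ tan δ = −(0.0594)(0.0840) = -0.0050; H_s = arccos(-0.0050) = 90.29°. In radians, H_s = 1.5759.
H_s sin φ sin δ = 1.5759 × 0.0593 × 0.0837 = 0.0078.
cos φ cos δ sin H_s = 0.9982 × 0.9965 × 1.0000 = 0.9947.
Q̄ = (1370/π) × (0.0078 + 0.9947) = 436.08 × 1.0025 = 437.17 W/m².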